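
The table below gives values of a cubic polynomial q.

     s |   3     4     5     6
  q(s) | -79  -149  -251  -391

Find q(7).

Forward differences of the values at s = 3, 4, 5, 6:
  q  : -79  -149  -251  -391
  Δ  : -70  -102  -140
  Δ^2: -32  -38
  Δ^3: -6
The third differences are constant, confirming degree 3.
Interpolating (Newton forward form) and evaluating at s = 7 gives q(7) = -575.

-575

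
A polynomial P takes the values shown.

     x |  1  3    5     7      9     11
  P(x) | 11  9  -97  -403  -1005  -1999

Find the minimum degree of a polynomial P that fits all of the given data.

Forward differences of the values at x = 1, 3, 5, 7, 9, 11:
  P  : 11  9  -97  -403  -1005  -1999
  Δ  : -2  -106  -306  -602  -994
  Δ^2: -104  -200  -296  -392
  Δ^3: -96  -96  -96
  Δ^4: 0  0
  Δ^5: 0
The third differences are constant (-96) and nonzero, while all higher differences vanish, so the minimal degree is 3.

3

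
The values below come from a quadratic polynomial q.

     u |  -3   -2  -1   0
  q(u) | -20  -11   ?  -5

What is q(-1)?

On equispaced nodes a degree-2 polynomial has vanishing third forward difference, so
  - q(-3) + 3·q(-2) - 3·q(-1) + q(0) = 0.
Substituting the known values and solving for q(-1):
  -3·q(-1) = 18
  q(-1) = -6.

-6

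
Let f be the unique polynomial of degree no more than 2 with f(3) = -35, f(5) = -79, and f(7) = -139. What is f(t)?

Write f(t) = at^2 + bt + c. Substituting each data point gives a linear system:
  9a + 3b + c = -35
  25a + 5b + c = -79
  49a + 7b + c = -139
Solving the system yields a = -2, b = -6, c = 1.
So f(t) = -2t² - 6t + 1.
Check: f(5) = -79. ✓

f(t) = -2t^2 - 6t + 1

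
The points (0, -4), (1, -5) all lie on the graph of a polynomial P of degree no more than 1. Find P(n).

Using the Lagrange interpolation formula with nodes 0, 1:
  L_0(n) = (n - 1) / -1
  L_1(n) = n / 1
Then P(n) = -4·L_0(n) - 5·L_1(n).
Expanding and collecting terms gives P(n) = -n - 4.
Check: P(1) = -5. ✓

P(n) = -n - 4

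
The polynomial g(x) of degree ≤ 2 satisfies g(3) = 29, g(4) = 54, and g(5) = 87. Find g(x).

Write g(x) = ax^2 + bx + c. Substituting each data point gives a linear system:
  9a + 3b + c = 29
  16a + 4b + c = 54
  25a + 5b + c = 87
Solving the system yields a = 4, b = -3, c = 2.
So g(x) = 4x^2 - 3x + 2.
Check: g(3) = 29. ✓

g(x) = 4x^2 - 3x + 2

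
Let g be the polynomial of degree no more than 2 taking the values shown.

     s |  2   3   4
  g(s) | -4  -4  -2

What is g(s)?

Using the Lagrange interpolation formula with nodes 2, 3, 4:
  L_0(s) = (s - 3)(s - 4) / 2
  L_1(s) = (s - 2)(s - 4) / -1
  L_2(s) = (s - 2)(s - 3) / 2
Then g(s) = -4·L_0(s) - 4·L_1(s) - 2·L_2(s).
Expanding and collecting terms gives g(s) = s^2 - 5s + 2.
Check: g(3) = -4. ✓

g(s) = s^2 - 5s + 2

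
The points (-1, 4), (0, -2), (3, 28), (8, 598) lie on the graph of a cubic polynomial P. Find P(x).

P(x) = x^3 + 2x^2 - 5x - 2

Write P(x) = ax^3 + bx^2 + cx + d. Substituting each data point gives a linear system:
  -a + b - c + d = 4
  d = -2
  27a + 9b + 3c + d = 28
  512a + 64b + 8c + d = 598
Solving the system yields a = 1, b = 2, c = -5, d = -2.
So P(x) = x³ + 2x² - 5x - 2.
Check: P(0) = -2. ✓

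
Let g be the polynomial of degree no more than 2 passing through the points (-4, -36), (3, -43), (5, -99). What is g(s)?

g(s) = -3s^2 - 4s - 4

Write g(s) = as^2 + bs + c. Substituting each data point gives a linear system:
  16a - 4b + c = -36
  9a + 3b + c = -43
  25a + 5b + c = -99
Solving the system yields a = -3, b = -4, c = -4.
So g(s) = -3s^2 - 4s - 4.
Check: g(-4) = -36. ✓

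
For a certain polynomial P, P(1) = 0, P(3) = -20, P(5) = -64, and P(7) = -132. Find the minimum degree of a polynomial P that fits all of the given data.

Forward differences of the values at u = 1, 3, 5, 7:
  P  : 0  -20  -64  -132
  Δ  : -20  -44  -68
  Δ^2: -24  -24
  Δ^3: 0
The second differences are constant (-24) and nonzero, while all higher differences vanish, so the minimal degree is 2.

2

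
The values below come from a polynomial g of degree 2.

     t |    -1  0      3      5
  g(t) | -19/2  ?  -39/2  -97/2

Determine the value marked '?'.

The 3 known points determine the degree-2 polynomial uniquely.
Write g(t) = at^2 + bt + c. Substituting each data point gives a linear system:
  a - b + c = -19/2
  9a + 3b + c = -39/2
  25a + 5b + c = -97/2
Solving the system yields a = -2, b = 3/2, c = -6.
So g(t) = -2t^2 + (3/2)t - 6.
Then g(0) = -6.

-6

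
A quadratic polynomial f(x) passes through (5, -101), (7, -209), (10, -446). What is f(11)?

Using the Lagrange interpolation formula with nodes 5, 7, 10:
  L_0(x) = (x - 7)(x - 10) / 10
  L_1(x) = (x - 5)(x - 10) / -6
  L_2(x) = (x - 5)(x - 7) / 15
Then f(x) = -101·L_0(x) - 209·L_1(x) - 446·L_2(x).
Expanding and collecting terms gives f(x) = -5x² + 6x - 6.
Evaluating at x = 11: f(11) = -545.

-545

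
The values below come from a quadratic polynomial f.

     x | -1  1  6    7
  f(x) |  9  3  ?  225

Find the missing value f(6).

The 3 known points determine the degree-2 polynomial uniquely.
Write f(x) = ax^2 + bx + c. Substituting each data point gives a linear system:
  a - b + c = 9
  a + b + c = 3
  49a + 7b + c = 225
Solving the system yields a = 5, b = -3, c = 1.
So f(x) = 5x² - 3x + 1.
Then f(6) = 163.

163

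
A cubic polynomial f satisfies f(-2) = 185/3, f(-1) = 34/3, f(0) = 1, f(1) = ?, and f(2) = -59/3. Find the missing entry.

On equispaced nodes a degree-3 polynomial has vanishing fourth forward difference, so
  f(-2) - 4·f(-1) + 6·f(0) - 4·f(1) + f(2) = 0.
Substituting the known values and solving for f(1):
  -4·f(1) = -8/3
  f(1) = 2/3.

2/3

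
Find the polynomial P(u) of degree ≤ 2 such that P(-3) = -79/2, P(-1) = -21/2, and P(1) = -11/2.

Using the Lagrange interpolation formula with nodes -3, -1, 1:
  L_0(u) = (u + 1)(u - 1) / 8
  L_1(u) = (u + 3)(u - 1) / -4
  L_2(u) = (u + 3)(u + 1) / 8
Then P(u) = -79/2·L_0(u) - 21/2·L_1(u) - 11/2·L_2(u).
Expanding and collecting terms gives P(u) = -3u^2 + (5/2)u - 5.
Check: P(-3) = -79/2. ✓

P(u) = -3u^2 + (5/2)u - 5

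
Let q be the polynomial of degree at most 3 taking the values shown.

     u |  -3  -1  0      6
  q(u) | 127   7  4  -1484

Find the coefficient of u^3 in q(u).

Write q(u) = au^3 + bu^2 + cu + d. Substituting each data point gives a linear system:
  -27a + 9b - 3c + d = 127
  -a + b - c + d = 7
  d = 4
  216a + 36b + 6c + d = -1484
Solving the system yields a = -6, b = -5, c = -2, d = 4.
So q(u) = -6u^3 - 5u^2 - 2u + 4.
The leading coefficient is -6.

-6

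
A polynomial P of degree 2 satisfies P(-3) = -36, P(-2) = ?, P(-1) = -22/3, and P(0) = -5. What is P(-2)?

-53/3

The 3 known points determine the degree-2 polynomial uniquely.
Write P(s) = as^2 + bs + c. Substituting each data point gives a linear system:
  9a - 3b + c = -36
  a - b + c = -22/3
  c = -5
Solving the system yields a = -4, b = -5/3, c = -5.
So P(s) = -4s^2 - (5/3)s - 5.
Then P(-2) = -53/3.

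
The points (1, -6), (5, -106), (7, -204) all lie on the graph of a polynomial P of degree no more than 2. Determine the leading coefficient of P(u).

Write P(u) = au^2 + bu + c. Substituting each data point gives a linear system:
  a + b + c = -6
  25a + 5b + c = -106
  49a + 7b + c = -204
Solving the system yields a = -4, b = -1, c = -1.
So P(u) = -4u^2 - u - 1.
The leading coefficient is -4.

-4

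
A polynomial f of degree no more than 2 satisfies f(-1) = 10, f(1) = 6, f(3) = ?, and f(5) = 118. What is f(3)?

The 3 known points determine the degree-2 polynomial uniquely.
Write f(t) = at^2 + bt + c. Substituting each data point gives a linear system:
  a - b + c = 10
  a + b + c = 6
  25a + 5b + c = 118
Solving the system yields a = 5, b = -2, c = 3.
So f(t) = 5t² - 2t + 3.
Then f(3) = 42.

42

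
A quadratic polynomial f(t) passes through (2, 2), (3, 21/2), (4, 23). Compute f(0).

-3

Write f(t) = at^2 + bt + c. Substituting each data point gives a linear system:
  4a + 2b + c = 2
  9a + 3b + c = 21/2
  16a + 4b + c = 23
Solving the system yields a = 2, b = -3/2, c = -3.
So f(t) = 2t^2 - (3/2)t - 3.
Then f(0) = -3.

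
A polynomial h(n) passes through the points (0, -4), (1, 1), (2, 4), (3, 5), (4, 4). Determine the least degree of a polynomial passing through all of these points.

Forward differences of the values at n = 0, 1, 2, 3, 4:
  h  : -4  1  4  5  4
  Δ  : 5  3  1  -1
  Δ^2: -2  -2  -2
  Δ^3: 0  0
  Δ^4: 0
The second differences are constant (-2) and nonzero, while all higher differences vanish, so the minimal degree is 2.

2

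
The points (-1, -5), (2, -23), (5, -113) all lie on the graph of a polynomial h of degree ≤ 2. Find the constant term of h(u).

Write h(u) = au^2 + bu + c. Substituting each data point gives a linear system:
  a - b + c = -5
  4a + 2b + c = -23
  25a + 5b + c = -113
Solving the system yields a = -4, b = -2, c = -3.
So h(u) = -4u² - 2u - 3.
The constant term is -3.

-3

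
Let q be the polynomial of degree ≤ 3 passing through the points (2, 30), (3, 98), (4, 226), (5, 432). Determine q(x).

q(x) = 3x^3 + 3x^2 - 4x + 2

Write q(x) = ax^3 + bx^2 + cx + d. Substituting each data point gives a linear system:
  8a + 4b + 2c + d = 30
  27a + 9b + 3c + d = 98
  64a + 16b + 4c + d = 226
  125a + 25b + 5c + d = 432
Solving the system yields a = 3, b = 3, c = -4, d = 2.
So q(x) = 3x^3 + 3x^2 - 4x + 2.
Check: q(3) = 98. ✓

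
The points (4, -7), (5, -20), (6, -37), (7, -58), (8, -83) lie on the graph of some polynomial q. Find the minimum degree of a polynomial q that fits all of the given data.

2

Forward differences of the values at t = 4, 5, 6, 7, 8:
  q  : -7  -20  -37  -58  -83
  Δ  : -13  -17  -21  -25
  Δ^2: -4  -4  -4
  Δ^3: 0  0
  Δ^4: 0
The second differences are constant (-4) and nonzero, while all higher differences vanish, so the minimal degree is 2.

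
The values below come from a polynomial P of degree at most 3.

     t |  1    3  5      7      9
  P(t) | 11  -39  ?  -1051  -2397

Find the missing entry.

-329

The 4 known points determine the degree-3 polynomial uniquely.
Write P(t) = at^3 + bt^2 + ct + d. Substituting each data point gives a linear system:
  a + b + c + d = 11
  27a + 9b + 3c + d = -39
  343a + 49b + 7c + d = -1051
  729a + 81b + 9c + d = -2397
Solving the system yields a = -4, b = 6, c = 3, d = 6.
So P(t) = -4t³ + 6t² + 3t + 6.
Then P(5) = -329.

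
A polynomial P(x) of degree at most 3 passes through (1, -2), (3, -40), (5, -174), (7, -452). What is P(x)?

Using the Lagrange interpolation formula with nodes 1, 3, 5, 7:
  L_0(x) = (x - 3)(x - 5)(x - 7) / -48
  L_1(x) = (x - 1)(x - 5)(x - 7) / 16
  L_2(x) = (x - 1)(x - 3)(x - 7) / -16
  L_3(x) = (x - 1)(x - 3)(x - 5) / 48
Then P(x) = -2·L_0(x) - 40·L_1(x) - 174·L_2(x) - 452·L_3(x).
Expanding and collecting terms gives P(x) = -x³ - 3x² + 6x - 4.
Check: P(7) = -452. ✓

P(x) = -x^3 - 3x^2 + 6x - 4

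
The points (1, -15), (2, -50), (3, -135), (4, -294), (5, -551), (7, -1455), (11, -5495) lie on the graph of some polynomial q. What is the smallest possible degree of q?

3

Divided differences on the nodes 1, 2, 3, 4, 5, 7, 11:
  order 0: -15  -50  -135  -294  -551  -1455  -5495
  order 1: -35  -85  -159  -257  -452  -1010
  order 2: -25  -37  -49  -65  -93
  order 3: -4  -4  -4  -4
  order 4: 0  0  0
  order 5: 0  0
  order 6: 0
The order-3 divided differences are all -4 (nonzero) and every higher order vanishes, so the data lies on a polynomial of degree exactly 3.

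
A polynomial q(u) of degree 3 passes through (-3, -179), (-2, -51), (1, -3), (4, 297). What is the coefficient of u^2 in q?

-4

Write q(u) = au^3 + bu^2 + cu + d. Substituting each data point gives a linear system:
  -27a + 9b - 3c + d = -179
  -8a + 4b - 2c + d = -51
  a + b + c + d = -3
  64a + 16b + 4c + d = 297
Solving the system yields a = 6, b = -4, c = -6, d = 1.
So q(u) = 6u^3 - 4u^2 - 6u + 1.
The coefficient of u^2 is -4.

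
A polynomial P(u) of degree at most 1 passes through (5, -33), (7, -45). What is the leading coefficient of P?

Write P(u) = au + b. Substituting each data point gives a linear system:
  5a + b = -33
  7a + b = -45
Solving the system yields a = -6, b = -3.
So P(u) = -6u - 3.
The leading coefficient is -6.

-6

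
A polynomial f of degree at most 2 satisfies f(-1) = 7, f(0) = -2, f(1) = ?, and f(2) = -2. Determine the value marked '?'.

The 3 known points determine the degree-2 polynomial uniquely.
Write f(n) = an^2 + bn + c. Substituting each data point gives a linear system:
  a - b + c = 7
  c = -2
  4a + 2b + c = -2
Solving the system yields a = 3, b = -6, c = -2.
So f(n) = 3n² - 6n - 2.
Then f(1) = -5.

-5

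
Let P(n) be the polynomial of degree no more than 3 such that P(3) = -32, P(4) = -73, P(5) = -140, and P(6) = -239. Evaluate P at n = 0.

Forward differences of the values at n = 3, 4, 5, 6:
  P  : -32  -73  -140  -239
  Δ  : -41  -67  -99
  Δ^2: -26  -32
  Δ^3: -6
The third differences are constant, confirming degree 3.
Interpolating (Newton forward form) and evaluating at n = 0 gives P(0) = -5.

-5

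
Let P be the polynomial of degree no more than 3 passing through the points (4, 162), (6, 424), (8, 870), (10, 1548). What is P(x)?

Using the Lagrange interpolation formula with nodes 4, 6, 8, 10:
  L_0(x) = (x - 6)(x - 8)(x - 10) / -48
  L_1(x) = (x - 4)(x - 8)(x - 10) / 16
  L_2(x) = (x - 4)(x - 6)(x - 10) / -16
  L_3(x) = (x - 4)(x - 6)(x - 8) / 48
Then P(x) = 162·L_0(x) + 424·L_1(x) + 870·L_2(x) + 1548·L_3(x).
Expanding and collecting terms gives P(x) = x³ + 5x² + 5x - 2.
Check: P(8) = 870. ✓

P(x) = x^3 + 5x^2 + 5x - 2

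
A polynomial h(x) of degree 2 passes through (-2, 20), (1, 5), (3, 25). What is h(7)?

Using the Lagrange interpolation formula with nodes -2, 1, 3:
  L_0(x) = (x - 1)(x - 3) / 15
  L_1(x) = (x + 2)(x - 3) / -6
  L_2(x) = (x + 2)(x - 1) / 10
Then h(x) = 20·L_0(x) + 5·L_1(x) + 25·L_2(x).
Expanding and collecting terms gives h(x) = 3x^2 - 2x + 4.
Evaluating at x = 7: h(7) = 137.

137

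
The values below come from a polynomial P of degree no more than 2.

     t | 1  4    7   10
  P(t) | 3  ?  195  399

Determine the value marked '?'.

The 3 known points determine the degree-2 polynomial uniquely.
Write P(t) = at^2 + bt + c. Substituting each data point gives a linear system:
  a + b + c = 3
  49a + 7b + c = 195
  100a + 10b + c = 399
Solving the system yields a = 4, b = 0, c = -1.
So P(t) = 4t^2 - 1.
Then P(4) = 63.

63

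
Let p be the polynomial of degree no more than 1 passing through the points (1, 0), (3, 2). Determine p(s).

p(s) = s - 1

Write p(s) = as + b. Substituting each data point gives a linear system:
  a + b = 0
  3a + b = 2
Solving the system yields a = 1, b = -1.
So p(s) = s - 1.
Check: p(1) = 0. ✓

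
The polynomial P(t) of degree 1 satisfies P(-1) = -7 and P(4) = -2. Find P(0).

-6

Using the Lagrange interpolation formula with nodes -1, 4:
  L_0(t) = (t - 4) / -5
  L_1(t) = (t + 1) / 5
Then P(t) = -7·L_0(t) - 2·L_1(t).
Expanding and collecting terms gives P(t) = t - 6.
Evaluating at t = 0: P(0) = -6.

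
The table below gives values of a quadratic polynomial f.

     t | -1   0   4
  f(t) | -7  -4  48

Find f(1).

3

Using the Lagrange interpolation formula with nodes -1, 0, 4:
  L_0(t) = t(t - 4) / 5
  L_1(t) = (t + 1)(t - 4) / -4
  L_2(t) = (t + 1)t / 20
Then f(t) = -7·L_0(t) - 4·L_1(t) + 48·L_2(t).
Expanding and collecting terms gives f(t) = 2t^2 + 5t - 4.
Evaluating at t = 1: f(1) = 3.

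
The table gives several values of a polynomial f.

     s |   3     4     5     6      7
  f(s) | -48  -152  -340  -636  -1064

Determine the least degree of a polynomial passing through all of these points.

3

Forward differences of the values at s = 3, 4, 5, 6, 7:
  f  : -48  -152  -340  -636  -1064
  Δ  : -104  -188  -296  -428
  Δ^2: -84  -108  -132
  Δ^3: -24  -24
  Δ^4: 0
The third differences are constant (-24) and nonzero, while all higher differences vanish, so the minimal degree is 3.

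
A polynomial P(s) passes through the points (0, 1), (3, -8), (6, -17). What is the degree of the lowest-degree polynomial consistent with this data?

Forward differences of the values at s = 0, 3, 6:
  P  : 1  -8  -17
  Δ  : -9  -9
  Δ^2: 0
The first differences are constant (-9) and nonzero, while all higher differences vanish, so the minimal degree is 1.

1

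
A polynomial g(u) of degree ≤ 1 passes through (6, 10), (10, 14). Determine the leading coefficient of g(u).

Write g(u) = au + b. Substituting each data point gives a linear system:
  6a + b = 10
  10a + b = 14
Solving the system yields a = 1, b = 4.
So g(u) = u + 4.
The leading coefficient is 1.

1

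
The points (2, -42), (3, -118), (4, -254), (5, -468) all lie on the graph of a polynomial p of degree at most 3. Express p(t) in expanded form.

p(t) = -3t^3 - 3t^2 - 4t + 2

Write p(t) = at^3 + bt^2 + ct + d. Substituting each data point gives a linear system:
  8a + 4b + 2c + d = -42
  27a + 9b + 3c + d = -118
  64a + 16b + 4c + d = -254
  125a + 25b + 5c + d = -468
Solving the system yields a = -3, b = -3, c = -4, d = 2.
So p(t) = -3t³ - 3t² - 4t + 2.
Check: p(4) = -254. ✓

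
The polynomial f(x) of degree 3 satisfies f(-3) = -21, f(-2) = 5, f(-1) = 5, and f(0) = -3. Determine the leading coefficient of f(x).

Write f(x) = ax^3 + bx^2 + cx + d. Substituting each data point gives a linear system:
  -27a + 9b - 3c + d = -21
  -8a + 4b - 2c + d = 5
  -a + b - c + d = 5
  d = -3
Solving the system yields a = 3, b = 5, c = -6, d = -3.
So f(x) = 3x^3 + 5x^2 - 6x - 3.
The leading coefficient is 3.

3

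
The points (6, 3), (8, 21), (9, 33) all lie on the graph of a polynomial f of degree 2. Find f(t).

f(t) = t^2 - 5t - 3

Write f(t) = at^2 + bt + c. Substituting each data point gives a linear system:
  36a + 6b + c = 3
  64a + 8b + c = 21
  81a + 9b + c = 33
Solving the system yields a = 1, b = -5, c = -3.
So f(t) = t² - 5t - 3.
Check: f(9) = 33. ✓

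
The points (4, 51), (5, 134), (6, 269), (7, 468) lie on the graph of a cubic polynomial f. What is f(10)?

Forward differences of the values at s = 4, 5, 6, 7:
  f  : 51  134  269  468
  Δ  : 83  135  199
  Δ^2: 52  64
  Δ^3: 12
The third differences are constant, confirming degree 3.
Interpolating (Newton forward form) and evaluating at s = 10 gives f(10) = 1569.

1569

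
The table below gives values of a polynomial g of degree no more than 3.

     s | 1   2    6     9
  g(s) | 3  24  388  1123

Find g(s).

Write g(s) = as^3 + bs^2 + cs + d. Substituting each data point gives a linear system:
  a + b + c + d = 3
  8a + 4b + 2c + d = 24
  216a + 36b + 6c + d = 388
  729a + 81b + 9c + d = 1123
Solving the system yields a = 1, b = 5, c = -1, d = -2.
So g(s) = s³ + 5s² - s - 2.
Check: g(2) = 24. ✓

g(s) = s^3 + 5s^2 - s - 2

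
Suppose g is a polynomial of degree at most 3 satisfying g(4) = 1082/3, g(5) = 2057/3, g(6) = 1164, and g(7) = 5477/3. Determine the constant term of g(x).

Write g(x) = ax^3 + bx^2 + cx + d. Substituting each data point gives a linear system:
  64a + 16b + 4c + d = 1082/3
  125a + 25b + 5c + d = 2057/3
  216a + 36b + 6c + d = 1164
  343a + 49b + 7c + d = 5477/3
Solving the system yields a = 5, b = 5/3, c = 5, d = -6.
So g(x) = 5x³ + (5/3)x² + 5x - 6.
The constant term is -6.

-6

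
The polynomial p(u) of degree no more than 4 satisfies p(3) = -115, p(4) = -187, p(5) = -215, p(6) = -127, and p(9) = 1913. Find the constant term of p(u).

5

Write p(u) = au^4 + bu^3 + cu^2 + du + e. Substituting each data point gives a linear system:
  81a + 27b + 9c + 3d + e = -115
  256a + 64b + 16c + 4d + e = -187
  625a + 125b + 25c + 5d + e = -215
  1296a + 216b + 36c + 6d + e = -127
  6561a + 729b + 81c + 9d + e = 1913
Solving the system yields a = 1, b = -6, c = -3, d = -4, e = 5.
So p(u) = u^4 - 6u^3 - 3u^2 - 4u + 5.
The constant term is 5.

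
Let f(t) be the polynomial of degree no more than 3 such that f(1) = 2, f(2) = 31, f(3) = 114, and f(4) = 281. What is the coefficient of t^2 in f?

Write f(t) = at^3 + bt^2 + ct + d. Substituting each data point gives a linear system:
  a + b + c + d = 2
  8a + 4b + 2c + d = 31
  27a + 9b + 3c + d = 114
  64a + 16b + 4c + d = 281
Solving the system yields a = 5, b = -3, c = 3, d = -3.
So f(t) = 5t^3 - 3t^2 + 3t - 3.
The coefficient of t^2 is -3.

-3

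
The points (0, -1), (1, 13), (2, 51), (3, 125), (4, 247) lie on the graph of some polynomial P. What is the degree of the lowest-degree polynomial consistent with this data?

Forward differences of the values at u = 0, 1, 2, 3, 4:
  P  : -1  13  51  125  247
  Δ  : 14  38  74  122
  Δ^2: 24  36  48
  Δ^3: 12  12
  Δ^4: 0
The third differences are constant (12) and nonzero, while all higher differences vanish, so the minimal degree is 3.

3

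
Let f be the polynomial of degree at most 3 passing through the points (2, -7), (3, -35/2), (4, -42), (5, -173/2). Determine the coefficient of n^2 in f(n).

2

Write f(n) = an^3 + bn^2 + cn + d. Substituting each data point gives a linear system:
  8a + 4b + 2c + d = -7
  27a + 9b + 3c + d = -35/2
  64a + 16b + 4c + d = -42
  125a + 25b + 5c + d = -173/2
Solving the system yields a = -1, b = 2, c = -3/2, d = -4.
So f(n) = -n^3 + 2n^2 - (3/2)n - 4.
The coefficient of n^2 is 2.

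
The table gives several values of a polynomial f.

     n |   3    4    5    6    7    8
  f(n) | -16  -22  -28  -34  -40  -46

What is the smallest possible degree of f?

1

Forward differences of the values at n = 3, 4, 5, 6, 7, 8:
  f  : -16  -22  -28  -34  -40  -46
  Δ  : -6  -6  -6  -6  -6
  Δ^2: 0  0  0  0
  Δ^3: 0  0  0
  Δ^4: 0  0
  Δ^5: 0
The first differences are constant (-6) and nonzero, while all higher differences vanish, so the minimal degree is 1.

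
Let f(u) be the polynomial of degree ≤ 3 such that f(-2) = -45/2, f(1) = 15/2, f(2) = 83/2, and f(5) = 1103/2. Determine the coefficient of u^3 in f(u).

4

Write f(u) = au^3 + bu^2 + cu + d. Substituting each data point gives a linear system:
  -8a + 4b - 2c + d = -45/2
  a + b + c + d = 15/2
  8a + 4b + 2c + d = 83/2
  125a + 25b + 5c + d = 1103/2
Solving the system yields a = 4, b = 2, c = 0, d = 3/2.
So f(u) = 4u^3 + 2u^2 + 3/2.
The leading coefficient is 4.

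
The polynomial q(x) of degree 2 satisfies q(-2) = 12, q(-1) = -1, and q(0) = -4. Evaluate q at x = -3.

35

Write q(x) = ax^2 + bx + c. Substituting each data point gives a linear system:
  4a - 2b + c = 12
  a - b + c = -1
  c = -4
Solving the system yields a = 5, b = 2, c = -4.
So q(x) = 5x^2 + 2x - 4.
Then q(-3) = 35.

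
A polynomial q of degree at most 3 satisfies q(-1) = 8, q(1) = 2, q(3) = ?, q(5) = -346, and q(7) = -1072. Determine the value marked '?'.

The 4 known points determine the degree-3 polynomial uniquely.
Write q(t) = at^3 + bt^2 + ct + d. Substituting each data point gives a linear system:
  -a + b - c + d = 8
  a + b + c + d = 2
  125a + 25b + 5c + d = -346
  343a + 49b + 7c + d = -1072
Solving the system yields a = -4, b = 6, c = 1, d = -1.
So q(t) = -4t³ + 6t² + t - 1.
Then q(3) = -52.

-52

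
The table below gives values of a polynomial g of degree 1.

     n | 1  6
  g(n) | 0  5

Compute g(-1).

-2

Using the Lagrange interpolation formula with nodes 1, 6:
  L_0(n) = (n - 6) / -5
  L_1(n) = (n - 1) / 5
Then g(n) = 0·L_0(n) + 5·L_1(n).
Expanding and collecting terms gives g(n) = n - 1.
Evaluating at n = -1: g(-1) = -2.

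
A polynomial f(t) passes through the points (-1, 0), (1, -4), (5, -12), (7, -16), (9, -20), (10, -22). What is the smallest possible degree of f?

1

Divided differences on the nodes -1, 1, 5, 7, 9, 10:
  order 0: 0  -4  -12  -16  -20  -22
  order 1: -2  -2  -2  -2  -2
  order 2: 0  0  0  0
  order 3: 0  0  0
  order 4: 0  0
  order 5: 0
The order-1 divided differences are all -2 (nonzero) and every higher order vanishes, so the data lies on a polynomial of degree exactly 1.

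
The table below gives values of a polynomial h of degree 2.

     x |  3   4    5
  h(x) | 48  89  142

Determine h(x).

Write h(x) = ax^2 + bx + c. Substituting each data point gives a linear system:
  9a + 3b + c = 48
  16a + 4b + c = 89
  25a + 5b + c = 142
Solving the system yields a = 6, b = -1, c = -3.
So h(x) = 6x^2 - x - 3.
Check: h(3) = 48. ✓

h(x) = 6x^2 - x - 3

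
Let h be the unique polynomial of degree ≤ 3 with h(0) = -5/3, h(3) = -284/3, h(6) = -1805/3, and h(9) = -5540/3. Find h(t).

Write h(t) = at^3 + bt^2 + ct + d. Substituting each data point gives a linear system:
  d = -5/3
  27a + 9b + 3c + d = -284/3
  216a + 36b + 6c + d = -1805/3
  729a + 81b + 9c + d = -5540/3
Solving the system yields a = -2, b = -5, c = 2, d = -5/3.
So h(t) = -2t^3 - 5t^2 + 2t - 5/3.
Check: h(3) = -284/3. ✓

h(t) = -2t^3 - 5t^2 + 2t - 5/3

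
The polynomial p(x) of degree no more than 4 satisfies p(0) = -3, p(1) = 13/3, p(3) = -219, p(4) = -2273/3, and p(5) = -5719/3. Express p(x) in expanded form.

p(x) = -3x^4 - (5/3)x^3 + 6x^2 + 6x - 3

Write p(x) = ax^4 + bx^3 + cx^2 + dx + e. Substituting each data point gives a linear system:
  e = -3
  a + b + c + d + e = 13/3
  81a + 27b + 9c + 3d + e = -219
  256a + 64b + 16c + 4d + e = -2273/3
  625a + 125b + 25c + 5d + e = -5719/3
Solving the system yields a = -3, b = -5/3, c = 6, d = 6, e = -3.
So p(x) = -3x⁴ - (5/3)x³ + 6x² + 6x - 3.
Check: p(4) = -2273/3. ✓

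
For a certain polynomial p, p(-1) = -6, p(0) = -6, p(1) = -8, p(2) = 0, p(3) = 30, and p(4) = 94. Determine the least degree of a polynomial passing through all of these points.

3

Forward differences of the values at u = -1, 0, 1, 2, 3, 4:
  p  : -6  -6  -8  0  30  94
  Δ  : 0  -2  8  30  64
  Δ^2: -2  10  22  34
  Δ^3: 12  12  12
  Δ^4: 0  0
  Δ^5: 0
The third differences are constant (12) and nonzero, while all higher differences vanish, so the minimal degree is 3.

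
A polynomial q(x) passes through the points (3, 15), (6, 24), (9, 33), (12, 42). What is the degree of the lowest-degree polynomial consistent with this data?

1

Forward differences of the values at x = 3, 6, 9, 12:
  q  : 15  24  33  42
  Δ  : 9  9  9
  Δ^2: 0  0
  Δ^3: 0
The first differences are constant (9) and nonzero, while all higher differences vanish, so the minimal degree is 1.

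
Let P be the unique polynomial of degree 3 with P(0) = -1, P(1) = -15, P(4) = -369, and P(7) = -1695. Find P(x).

P(x) = -4x^3 - 6x^2 - 4x - 1

Write P(x) = ax^3 + bx^2 + cx + d. Substituting each data point gives a linear system:
  d = -1
  a + b + c + d = -15
  64a + 16b + 4c + d = -369
  343a + 49b + 7c + d = -1695
Solving the system yields a = -4, b = -6, c = -4, d = -1.
So P(x) = -4x^3 - 6x^2 - 4x - 1.
Check: P(1) = -15. ✓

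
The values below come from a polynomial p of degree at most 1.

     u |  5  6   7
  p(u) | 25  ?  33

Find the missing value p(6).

29

The 2 known points determine the degree-1 polynomial uniquely.
Write p(u) = au + b. Substituting each data point gives a linear system:
  5a + b = 25
  7a + b = 33
Solving the system yields a = 4, b = 5.
So p(u) = 4u + 5.
Then p(6) = 29.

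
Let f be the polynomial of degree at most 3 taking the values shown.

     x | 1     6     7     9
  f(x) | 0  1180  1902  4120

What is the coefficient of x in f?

-1

Write f(x) = ax^3 + bx^2 + cx + d. Substituting each data point gives a linear system:
  a + b + c + d = 0
  216a + 36b + 6c + d = 1180
  343a + 49b + 7c + d = 1902
  729a + 81b + 9c + d = 4120
Solving the system yields a = 6, b = -3, c = -1, d = -2.
So f(x) = 6x^3 - 3x^2 - x - 2.
The coefficient of x is -1.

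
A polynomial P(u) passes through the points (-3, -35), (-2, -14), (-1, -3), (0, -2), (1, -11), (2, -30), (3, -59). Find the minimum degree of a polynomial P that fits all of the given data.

Forward differences of the values at u = -3, -2, -1, 0, 1, 2, 3:
  P  : -35  -14  -3  -2  -11  -30  -59
  Δ  : 21  11  1  -9  -19  -29
  Δ^2: -10  -10  -10  -10  -10
  Δ^3: 0  0  0  0
  Δ^4: 0  0  0
  Δ^5: 0  0
  Δ^6: 0
The second differences are constant (-10) and nonzero, while all higher differences vanish, so the minimal degree is 2.

2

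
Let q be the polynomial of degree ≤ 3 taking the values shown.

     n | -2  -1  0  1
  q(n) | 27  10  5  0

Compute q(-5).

270

Write q(n) = an^3 + bn^2 + cn + d. Substituting each data point gives a linear system:
  -8a + 4b - 2c + d = 27
  -a + b - c + d = 10
  d = 5
  a + b + c + d = 0
Solving the system yields a = -2, b = 0, c = -3, d = 5.
So q(n) = -2n³ - 3n + 5.
Then q(-5) = 270.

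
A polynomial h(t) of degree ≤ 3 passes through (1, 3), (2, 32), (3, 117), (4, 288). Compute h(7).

Using the Lagrange interpolation formula with nodes 1, 2, 3, 4:
  L_0(t) = (t - 2)(t - 3)(t - 4) / -6
  L_1(t) = (t - 1)(t - 3)(t - 4) / 2
  L_2(t) = (t - 1)(t - 2)(t - 4) / -2
  L_3(t) = (t - 1)(t - 2)(t - 3) / 6
Then h(t) = 3·L_0(t) + 32·L_1(t) + 117·L_2(t) + 288·L_3(t).
Expanding and collecting terms gives h(t) = 5t^3 - 2t^2.
Evaluating at t = 7: h(7) = 1617.

1617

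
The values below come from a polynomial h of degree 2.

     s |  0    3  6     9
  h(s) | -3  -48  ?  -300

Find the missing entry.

-147

On equispaced nodes a degree-2 polynomial has vanishing third forward difference, so
  - h(0) + 3·h(3) - 3·h(6) + h(9) = 0.
Substituting the known values and solving for h(6):
  -3·h(6) = 441
  h(6) = -147.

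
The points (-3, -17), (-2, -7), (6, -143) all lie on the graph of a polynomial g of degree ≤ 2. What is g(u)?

g(u) = -3u^2 - 5u - 5

Write g(u) = au^2 + bu + c. Substituting each data point gives a linear system:
  9a - 3b + c = -17
  4a - 2b + c = -7
  36a + 6b + c = -143
Solving the system yields a = -3, b = -5, c = -5.
So g(u) = -3u^2 - 5u - 5.
Check: g(-3) = -17. ✓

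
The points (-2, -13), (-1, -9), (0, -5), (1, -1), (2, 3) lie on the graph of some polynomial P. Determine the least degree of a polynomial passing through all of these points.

Forward differences of the values at x = -2, -1, 0, 1, 2:
  P  : -13  -9  -5  -1  3
  Δ  : 4  4  4  4
  Δ^2: 0  0  0
  Δ^3: 0  0
  Δ^4: 0
The first differences are constant (4) and nonzero, while all higher differences vanish, so the minimal degree is 1.

1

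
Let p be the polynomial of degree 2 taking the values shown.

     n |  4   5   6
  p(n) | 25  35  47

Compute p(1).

Write p(n) = an^2 + bn + c. Substituting each data point gives a linear system:
  16a + 4b + c = 25
  25a + 5b + c = 35
  36a + 6b + c = 47
Solving the system yields a = 1, b = 1, c = 5.
So p(n) = n^2 + n + 5.
Then p(1) = 7.

7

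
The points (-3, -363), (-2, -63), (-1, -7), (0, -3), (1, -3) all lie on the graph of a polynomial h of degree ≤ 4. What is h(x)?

Write h(x) = ax^4 + bx^3 + cx^2 + dx + e. Substituting each data point gives a linear system:
  81a - 27b + 9c - 3d + e = -363
  16a - 8b + 4c - 2d + e = -63
  a - b + c - d + e = -7
  e = -3
  a + b + c + d + e = -3
Solving the system yields a = -6, b = -4, c = 4, d = 6, e = -3.
So h(x) = -6x^4 - 4x^3 + 4x^2 + 6x - 3.
Check: h(-2) = -63. ✓

h(x) = -6x^4 - 4x^3 + 4x^2 + 6x - 3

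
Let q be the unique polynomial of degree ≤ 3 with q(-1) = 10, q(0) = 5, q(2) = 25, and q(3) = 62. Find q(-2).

17

Using the Lagrange interpolation formula with nodes -1, 0, 2, 3:
  L_0(u) = u(u - 2)(u - 3) / -12
  L_1(u) = (u + 1)(u - 2)(u - 3) / 6
  L_2(u) = (u + 1)u(u - 3) / -6
  L_3(u) = (u + 1)u(u - 2) / 12
Then q(u) = 10·L_0(u) + 5·L_1(u) + 25·L_2(u) + 62·L_3(u).
Expanding and collecting terms gives q(u) = u³ + 4u² - 2u + 5.
Evaluating at u = -2: q(-2) = 17.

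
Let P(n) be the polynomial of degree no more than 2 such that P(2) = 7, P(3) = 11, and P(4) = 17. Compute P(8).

Using the Lagrange interpolation formula with nodes 2, 3, 4:
  L_0(n) = (n - 3)(n - 4) / 2
  L_1(n) = (n - 2)(n - 4) / -1
  L_2(n) = (n - 2)(n - 3) / 2
Then P(n) = 7·L_0(n) + 11·L_1(n) + 17·L_2(n).
Expanding and collecting terms gives P(n) = n² - n + 5.
Evaluating at n = 8: P(8) = 61.

61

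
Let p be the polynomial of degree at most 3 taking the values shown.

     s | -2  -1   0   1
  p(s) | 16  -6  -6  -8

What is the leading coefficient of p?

Write p(s) = as^3 + bs^2 + cs + d. Substituting each data point gives a linear system:
  -8a + 4b - 2c + d = 16
  -a + b - c + d = -6
  d = -6
  a + b + c + d = -8
Solving the system yields a = -4, b = -1, c = 3, d = -6.
So p(s) = -4s^3 - s^2 + 3s - 6.
The leading coefficient is -4.

-4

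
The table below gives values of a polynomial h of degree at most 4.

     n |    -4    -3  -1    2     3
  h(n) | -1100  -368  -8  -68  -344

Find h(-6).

Using the Lagrange interpolation formula with nodes -4, -3, -1, 2, 3:
  L_0(n) = (n + 3)(n + 1)(n - 2)(n - 3) / 126
  L_1(n) = (n + 4)(n + 1)(n - 2)(n - 3) / -60
  L_2(n) = (n + 4)(n + 3)(n - 2)(n - 3) / 72
  L_3(n) = (n + 4)(n + 3)(n + 1)(n - 3) / -90
  L_4(n) = (n + 4)(n + 3)(n + 1)(n - 2) / 168
Then h(n) = -1100·L_0(n) - 368·L_1(n) - 8·L_2(n) - 68·L_3(n) - 344·L_4(n).
Expanding and collecting terms gives h(n) = -4n^4 - 4n^2 + 4n + 4.
Evaluating at n = -6: h(-6) = -5348.

-5348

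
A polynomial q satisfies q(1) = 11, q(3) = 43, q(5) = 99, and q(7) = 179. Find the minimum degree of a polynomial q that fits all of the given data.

Forward differences of the values at x = 1, 3, 5, 7:
  q  : 11  43  99  179
  Δ  : 32  56  80
  Δ^2: 24  24
  Δ^3: 0
The second differences are constant (24) and nonzero, while all higher differences vanish, so the minimal degree is 2.

2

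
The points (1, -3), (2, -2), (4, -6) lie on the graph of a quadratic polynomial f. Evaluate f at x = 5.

-11

Write f(x) = ax^2 + bx + c. Substituting each data point gives a linear system:
  a + b + c = -3
  4a + 2b + c = -2
  16a + 4b + c = -6
Solving the system yields a = -1, b = 4, c = -6.
So f(x) = -x^2 + 4x - 6.
Then f(5) = -11.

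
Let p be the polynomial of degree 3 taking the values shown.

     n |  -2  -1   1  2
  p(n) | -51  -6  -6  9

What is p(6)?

Using the Lagrange interpolation formula with nodes -2, -1, 1, 2:
  L_0(n) = (n + 1)(n - 1)(n - 2) / -12
  L_1(n) = (n + 2)(n - 1)(n - 2) / 6
  L_2(n) = (n + 2)(n + 1)(n - 2) / -6
  L_3(n) = (n + 2)(n + 1)(n - 1) / 12
Then p(n) = -51·L_0(n) - 6·L_1(n) - 6·L_2(n) + 9·L_3(n).
Expanding and collecting terms gives p(n) = 5n^3 - 5n^2 - 5n - 1.
Evaluating at n = 6: p(6) = 869.

869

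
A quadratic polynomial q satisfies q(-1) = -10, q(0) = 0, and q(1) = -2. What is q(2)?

Write q(n) = an^2 + bn + c. Substituting each data point gives a linear system:
  a - b + c = -10
  c = 0
  a + b + c = -2
Solving the system yields a = -6, b = 4, c = 0.
So q(n) = -6n^2 + 4n.
Then q(2) = -16.

-16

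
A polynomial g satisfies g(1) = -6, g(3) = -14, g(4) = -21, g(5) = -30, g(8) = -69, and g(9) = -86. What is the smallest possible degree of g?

2

Divided differences on the nodes 1, 3, 4, 5, 8, 9:
  order 0: -6  -14  -21  -30  -69  -86
  order 1: -4  -7  -9  -13  -17
  order 2: -1  -1  -1  -1
  order 3: 0  0  0
  order 4: 0  0
  order 5: 0
The order-2 divided differences are all -1 (nonzero) and every higher order vanishes, so the data lies on a polynomial of degree exactly 2.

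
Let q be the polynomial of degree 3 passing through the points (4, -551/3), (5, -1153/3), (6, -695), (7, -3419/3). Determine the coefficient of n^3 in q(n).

-4

Write q(n) = an^3 + bn^2 + cn + d. Substituting each data point gives a linear system:
  64a + 16b + 4c + d = -551/3
  125a + 25b + 5c + d = -1153/3
  216a + 36b + 6c + d = -695
  343a + 49b + 7c + d = -3419/3
Solving the system yields a = -4, b = 5, c = -5/3, d = -1.
So q(n) = -4n³ + 5n² - (5/3)n - 1.
The leading coefficient is -4.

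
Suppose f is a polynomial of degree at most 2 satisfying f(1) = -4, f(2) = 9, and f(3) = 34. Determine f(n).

Using the Lagrange interpolation formula with nodes 1, 2, 3:
  L_0(n) = (n - 2)(n - 3) / 2
  L_1(n) = (n - 1)(n - 3) / -1
  L_2(n) = (n - 1)(n - 2) / 2
Then f(n) = -4·L_0(n) + 9·L_1(n) + 34·L_2(n).
Expanding and collecting terms gives f(n) = 6n^2 - 5n - 5.
Check: f(1) = -4. ✓

f(n) = 6n^2 - 5n - 5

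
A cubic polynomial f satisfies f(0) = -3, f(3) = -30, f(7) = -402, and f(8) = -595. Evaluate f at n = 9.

-840

Using the Lagrange interpolation formula with nodes 0, 3, 7, 8:
  L_0(n) = (n - 3)(n - 7)(n - 8) / -168
  L_1(n) = n(n - 7)(n - 8) / 60
  L_2(n) = n(n - 3)(n - 8) / -28
  L_3(n) = n(n - 3)(n - 7) / 40
Then f(n) = -3·L_0(n) - 30·L_1(n) - 402·L_2(n) - 595·L_3(n).
Expanding and collecting terms gives f(n) = -n^3 - 2n^2 + 6n - 3.
Evaluating at n = 9: f(9) = -840.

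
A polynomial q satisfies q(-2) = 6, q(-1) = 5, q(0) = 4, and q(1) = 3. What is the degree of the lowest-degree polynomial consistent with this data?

1

Forward differences of the values at s = -2, -1, 0, 1:
  q  : 6  5  4  3
  Δ  : -1  -1  -1
  Δ^2: 0  0
  Δ^3: 0
The first differences are constant (-1) and nonzero, while all higher differences vanish, so the minimal degree is 1.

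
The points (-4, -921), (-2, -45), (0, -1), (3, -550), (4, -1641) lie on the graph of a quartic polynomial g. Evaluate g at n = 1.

Write g(n) = an^4 + bn^3 + cn^2 + dn + e. Substituting each data point gives a linear system:
  256a - 64b + 16c - 4d + e = -921
  16a - 8b + 4c - 2d + e = -45
  e = -1
  81a + 27b + 9c + 3d + e = -550
  256a + 64b + 16c + 4d + e = -1641
Solving the system yields a = -5, b = -6, c = 0, d = 6, e = -1.
So g(n) = -5n^4 - 6n^3 + 6n - 1.
Then g(1) = -6.

-6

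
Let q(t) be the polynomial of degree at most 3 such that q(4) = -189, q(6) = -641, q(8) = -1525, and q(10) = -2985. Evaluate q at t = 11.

-3976

Write q(t) = at^3 + bt^2 + ct + d. Substituting each data point gives a linear system:
  64a + 16b + 4c + d = -189
  216a + 36b + 6c + d = -641
  512a + 64b + 8c + d = -1525
  1000a + 100b + 10c + d = -2985
Solving the system yields a = -3, b = 0, c = 2, d = -5.
So q(t) = -3t^3 + 2t - 5.
Then q(11) = -3976.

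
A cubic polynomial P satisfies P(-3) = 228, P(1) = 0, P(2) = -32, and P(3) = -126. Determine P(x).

Write P(x) = ax^3 + bx^2 + cx + d. Substituting each data point gives a linear system:
  -27a + 9b - 3c + d = 228
  a + b + c + d = 0
  8a + 4b + 2c + d = -32
  27a + 9b + 3c + d = -126
Solving the system yields a = -6, b = 5, c = -5, d = 6.
So P(x) = -6x³ + 5x² - 5x + 6.
Check: P(2) = -32. ✓

P(x) = -6x^3 + 5x^2 - 5x + 6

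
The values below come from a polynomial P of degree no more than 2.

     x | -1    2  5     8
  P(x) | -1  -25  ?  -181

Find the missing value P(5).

On equispaced nodes a degree-2 polynomial has vanishing third forward difference, so
  - P(-1) + 3·P(2) - 3·P(5) + P(8) = 0.
Substituting the known values and solving for P(5):
  -3·P(5) = 255
  P(5) = -85.

-85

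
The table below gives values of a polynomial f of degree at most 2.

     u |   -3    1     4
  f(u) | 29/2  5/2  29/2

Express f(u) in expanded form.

f(u) = u^2 - u + 5/2

Using the Lagrange interpolation formula with nodes -3, 1, 4:
  L_0(u) = (u - 1)(u - 4) / 28
  L_1(u) = (u + 3)(u - 4) / -12
  L_2(u) = (u + 3)(u - 1) / 21
Then f(u) = 29/2·L_0(u) + 5/2·L_1(u) + 29/2·L_2(u).
Expanding and collecting terms gives f(u) = u^2 - u + 5/2.
Check: f(1) = 5/2. ✓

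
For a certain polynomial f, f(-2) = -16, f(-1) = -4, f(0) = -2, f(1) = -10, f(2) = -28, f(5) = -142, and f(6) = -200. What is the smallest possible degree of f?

2

Divided differences on the nodes -2, -1, 0, 1, 2, 5, 6:
  order 0: -16  -4  -2  -10  -28  -142  -200
  order 1: 12  2  -8  -18  -38  -58
  order 2: -5  -5  -5  -5  -5
  order 3: 0  0  0  0
  order 4: 0  0  0
  order 5: 0  0
  order 6: 0
The order-2 divided differences are all -5 (nonzero) and every higher order vanishes, so the data lies on a polynomial of degree exactly 2.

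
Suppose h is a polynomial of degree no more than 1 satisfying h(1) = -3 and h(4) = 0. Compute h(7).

Write h(s) = as + b. Substituting each data point gives a linear system:
  a + b = -3
  4a + b = 0
Solving the system yields a = 1, b = -4.
So h(s) = s - 4.
Then h(7) = 3.

3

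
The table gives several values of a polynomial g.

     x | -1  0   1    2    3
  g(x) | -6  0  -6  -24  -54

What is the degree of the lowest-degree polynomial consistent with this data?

2

Forward differences of the values at x = -1, 0, 1, 2, 3:
  g  : -6  0  -6  -24  -54
  Δ  : 6  -6  -18  -30
  Δ^2: -12  -12  -12
  Δ^3: 0  0
  Δ^4: 0
The second differences are constant (-12) and nonzero, while all higher differences vanish, so the minimal degree is 2.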